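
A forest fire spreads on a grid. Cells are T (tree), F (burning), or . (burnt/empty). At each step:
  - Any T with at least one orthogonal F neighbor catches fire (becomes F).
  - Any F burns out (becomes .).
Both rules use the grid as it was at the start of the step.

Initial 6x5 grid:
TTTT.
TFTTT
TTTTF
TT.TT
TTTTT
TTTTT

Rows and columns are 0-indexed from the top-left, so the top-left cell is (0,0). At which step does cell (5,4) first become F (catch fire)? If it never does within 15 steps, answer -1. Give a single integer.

Step 1: cell (5,4)='T' (+7 fires, +2 burnt)
Step 2: cell (5,4)='T' (+8 fires, +7 burnt)
Step 3: cell (5,4)='F' (+5 fires, +8 burnt)
  -> target ignites at step 3
Step 4: cell (5,4)='.' (+4 fires, +5 burnt)
Step 5: cell (5,4)='.' (+2 fires, +4 burnt)
Step 6: cell (5,4)='.' (+0 fires, +2 burnt)
  fire out at step 6

3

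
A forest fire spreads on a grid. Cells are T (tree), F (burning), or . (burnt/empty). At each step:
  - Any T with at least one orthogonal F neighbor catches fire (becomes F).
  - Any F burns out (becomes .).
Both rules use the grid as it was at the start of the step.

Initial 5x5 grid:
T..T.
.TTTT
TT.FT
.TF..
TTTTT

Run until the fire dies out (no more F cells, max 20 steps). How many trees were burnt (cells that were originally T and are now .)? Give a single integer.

Step 1: +4 fires, +2 burnt (F count now 4)
Step 2: +6 fires, +4 burnt (F count now 6)
Step 3: +4 fires, +6 burnt (F count now 4)
Step 4: +0 fires, +4 burnt (F count now 0)
Fire out after step 4
Initially T: 15, now '.': 24
Total burnt (originally-T cells now '.'): 14

Answer: 14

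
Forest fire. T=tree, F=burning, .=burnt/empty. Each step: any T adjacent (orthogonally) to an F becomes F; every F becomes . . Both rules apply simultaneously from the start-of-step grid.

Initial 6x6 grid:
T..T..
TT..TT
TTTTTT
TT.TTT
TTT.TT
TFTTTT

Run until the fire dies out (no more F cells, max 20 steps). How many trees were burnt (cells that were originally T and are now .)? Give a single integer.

Step 1: +3 fires, +1 burnt (F count now 3)
Step 2: +4 fires, +3 burnt (F count now 4)
Step 3: +3 fires, +4 burnt (F count now 3)
Step 4: +5 fires, +3 burnt (F count now 5)
Step 5: +4 fires, +5 burnt (F count now 4)
Step 6: +4 fires, +4 burnt (F count now 4)
Step 7: +2 fires, +4 burnt (F count now 2)
Step 8: +1 fires, +2 burnt (F count now 1)
Step 9: +0 fires, +1 burnt (F count now 0)
Fire out after step 9
Initially T: 27, now '.': 35
Total burnt (originally-T cells now '.'): 26

Answer: 26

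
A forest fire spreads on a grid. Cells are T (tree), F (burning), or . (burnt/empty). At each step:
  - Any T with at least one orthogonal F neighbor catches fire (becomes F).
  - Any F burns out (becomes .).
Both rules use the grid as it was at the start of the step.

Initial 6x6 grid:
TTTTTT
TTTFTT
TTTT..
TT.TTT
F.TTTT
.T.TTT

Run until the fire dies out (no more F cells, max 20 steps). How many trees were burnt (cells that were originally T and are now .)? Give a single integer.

Step 1: +5 fires, +2 burnt (F count now 5)
Step 2: +8 fires, +5 burnt (F count now 8)
Step 3: +6 fires, +8 burnt (F count now 6)
Step 4: +5 fires, +6 burnt (F count now 5)
Step 5: +2 fires, +5 burnt (F count now 2)
Step 6: +1 fires, +2 burnt (F count now 1)
Step 7: +0 fires, +1 burnt (F count now 0)
Fire out after step 7
Initially T: 28, now '.': 35
Total burnt (originally-T cells now '.'): 27

Answer: 27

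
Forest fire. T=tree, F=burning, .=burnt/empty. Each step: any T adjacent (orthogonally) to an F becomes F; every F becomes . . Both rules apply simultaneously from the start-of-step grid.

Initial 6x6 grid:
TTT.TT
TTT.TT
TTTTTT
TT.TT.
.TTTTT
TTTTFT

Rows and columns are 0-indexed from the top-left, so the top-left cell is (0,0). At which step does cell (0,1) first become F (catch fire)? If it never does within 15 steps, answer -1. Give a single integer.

Step 1: cell (0,1)='T' (+3 fires, +1 burnt)
Step 2: cell (0,1)='T' (+4 fires, +3 burnt)
Step 3: cell (0,1)='T' (+4 fires, +4 burnt)
Step 4: cell (0,1)='T' (+5 fires, +4 burnt)
Step 5: cell (0,1)='T' (+4 fires, +5 burnt)
Step 6: cell (0,1)='T' (+4 fires, +4 burnt)
Step 7: cell (0,1)='T' (+3 fires, +4 burnt)
Step 8: cell (0,1)='F' (+2 fires, +3 burnt)
  -> target ignites at step 8
Step 9: cell (0,1)='.' (+1 fires, +2 burnt)
Step 10: cell (0,1)='.' (+0 fires, +1 burnt)
  fire out at step 10

8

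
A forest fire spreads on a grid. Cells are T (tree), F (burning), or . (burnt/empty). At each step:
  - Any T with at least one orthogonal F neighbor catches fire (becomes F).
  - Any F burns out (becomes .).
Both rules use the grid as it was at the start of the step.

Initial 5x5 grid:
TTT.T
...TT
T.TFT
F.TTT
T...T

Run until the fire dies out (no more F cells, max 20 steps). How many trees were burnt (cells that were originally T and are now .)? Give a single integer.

Answer: 11

Derivation:
Step 1: +6 fires, +2 burnt (F count now 6)
Step 2: +3 fires, +6 burnt (F count now 3)
Step 3: +2 fires, +3 burnt (F count now 2)
Step 4: +0 fires, +2 burnt (F count now 0)
Fire out after step 4
Initially T: 14, now '.': 22
Total burnt (originally-T cells now '.'): 11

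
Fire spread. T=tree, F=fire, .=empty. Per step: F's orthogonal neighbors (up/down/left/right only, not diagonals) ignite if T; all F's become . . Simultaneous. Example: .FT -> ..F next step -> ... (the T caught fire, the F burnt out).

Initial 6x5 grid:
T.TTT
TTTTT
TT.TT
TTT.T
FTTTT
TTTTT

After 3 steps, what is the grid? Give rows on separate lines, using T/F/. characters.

Step 1: 3 trees catch fire, 1 burn out
  T.TTT
  TTTTT
  TT.TT
  FTT.T
  .FTTT
  FTTTT
Step 2: 4 trees catch fire, 3 burn out
  T.TTT
  TTTTT
  FT.TT
  .FT.T
  ..FTT
  .FTTT
Step 3: 5 trees catch fire, 4 burn out
  T.TTT
  FTTTT
  .F.TT
  ..F.T
  ...FT
  ..FTT

T.TTT
FTTTT
.F.TT
..F.T
...FT
..FTT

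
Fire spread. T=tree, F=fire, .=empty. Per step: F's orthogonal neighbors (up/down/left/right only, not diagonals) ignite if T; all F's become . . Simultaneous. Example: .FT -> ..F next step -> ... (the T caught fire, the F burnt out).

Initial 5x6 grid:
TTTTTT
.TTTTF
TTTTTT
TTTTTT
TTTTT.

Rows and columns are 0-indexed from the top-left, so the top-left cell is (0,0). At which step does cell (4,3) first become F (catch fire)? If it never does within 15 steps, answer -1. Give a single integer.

Step 1: cell (4,3)='T' (+3 fires, +1 burnt)
Step 2: cell (4,3)='T' (+4 fires, +3 burnt)
Step 3: cell (4,3)='T' (+4 fires, +4 burnt)
Step 4: cell (4,3)='T' (+5 fires, +4 burnt)
Step 5: cell (4,3)='F' (+4 fires, +5 burnt)
  -> target ignites at step 5
Step 6: cell (4,3)='.' (+4 fires, +4 burnt)
Step 7: cell (4,3)='.' (+2 fires, +4 burnt)
Step 8: cell (4,3)='.' (+1 fires, +2 burnt)
Step 9: cell (4,3)='.' (+0 fires, +1 burnt)
  fire out at step 9

5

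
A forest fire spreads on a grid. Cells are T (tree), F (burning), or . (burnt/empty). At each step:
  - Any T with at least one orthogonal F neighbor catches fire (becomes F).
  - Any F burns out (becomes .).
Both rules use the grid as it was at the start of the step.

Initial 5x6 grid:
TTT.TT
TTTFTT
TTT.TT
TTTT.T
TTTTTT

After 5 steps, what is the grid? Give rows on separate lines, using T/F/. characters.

Step 1: 2 trees catch fire, 1 burn out
  TTT.TT
  TTF.FT
  TTT.TT
  TTTT.T
  TTTTTT
Step 2: 6 trees catch fire, 2 burn out
  TTF.FT
  TF...F
  TTF.FT
  TTTT.T
  TTTTTT
Step 3: 6 trees catch fire, 6 burn out
  TF...F
  F.....
  TF...F
  TTFT.T
  TTTTTT
Step 4: 6 trees catch fire, 6 burn out
  F.....
  ......
  F.....
  TF.F.F
  TTFTTT
Step 5: 4 trees catch fire, 6 burn out
  ......
  ......
  ......
  F.....
  TF.FTF

......
......
......
F.....
TF.FTF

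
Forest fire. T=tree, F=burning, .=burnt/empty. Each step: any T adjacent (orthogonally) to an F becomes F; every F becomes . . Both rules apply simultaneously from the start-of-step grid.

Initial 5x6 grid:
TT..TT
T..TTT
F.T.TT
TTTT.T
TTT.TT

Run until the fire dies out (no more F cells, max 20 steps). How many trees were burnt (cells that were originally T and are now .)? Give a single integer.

Step 1: +2 fires, +1 burnt (F count now 2)
Step 2: +3 fires, +2 burnt (F count now 3)
Step 3: +3 fires, +3 burnt (F count now 3)
Step 4: +3 fires, +3 burnt (F count now 3)
Step 5: +0 fires, +3 burnt (F count now 0)
Fire out after step 5
Initially T: 21, now '.': 20
Total burnt (originally-T cells now '.'): 11

Answer: 11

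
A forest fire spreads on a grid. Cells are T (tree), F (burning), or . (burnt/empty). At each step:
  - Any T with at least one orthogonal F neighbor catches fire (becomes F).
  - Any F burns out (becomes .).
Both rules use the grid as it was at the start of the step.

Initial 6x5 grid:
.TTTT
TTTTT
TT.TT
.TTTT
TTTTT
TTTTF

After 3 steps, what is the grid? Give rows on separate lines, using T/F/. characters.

Step 1: 2 trees catch fire, 1 burn out
  .TTTT
  TTTTT
  TT.TT
  .TTTT
  TTTTF
  TTTF.
Step 2: 3 trees catch fire, 2 burn out
  .TTTT
  TTTTT
  TT.TT
  .TTTF
  TTTF.
  TTF..
Step 3: 4 trees catch fire, 3 burn out
  .TTTT
  TTTTT
  TT.TF
  .TTF.
  TTF..
  TF...

.TTTT
TTTTT
TT.TF
.TTF.
TTF..
TF...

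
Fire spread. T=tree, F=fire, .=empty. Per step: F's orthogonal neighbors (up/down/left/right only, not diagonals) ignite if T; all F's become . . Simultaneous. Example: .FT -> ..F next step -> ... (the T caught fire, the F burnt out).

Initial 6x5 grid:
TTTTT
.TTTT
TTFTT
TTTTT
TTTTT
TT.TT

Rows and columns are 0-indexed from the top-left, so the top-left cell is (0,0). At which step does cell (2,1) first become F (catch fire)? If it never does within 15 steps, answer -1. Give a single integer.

Step 1: cell (2,1)='F' (+4 fires, +1 burnt)
  -> target ignites at step 1
Step 2: cell (2,1)='.' (+8 fires, +4 burnt)
Step 3: cell (2,1)='.' (+7 fires, +8 burnt)
Step 4: cell (2,1)='.' (+6 fires, +7 burnt)
Step 5: cell (2,1)='.' (+2 fires, +6 burnt)
Step 6: cell (2,1)='.' (+0 fires, +2 burnt)
  fire out at step 6

1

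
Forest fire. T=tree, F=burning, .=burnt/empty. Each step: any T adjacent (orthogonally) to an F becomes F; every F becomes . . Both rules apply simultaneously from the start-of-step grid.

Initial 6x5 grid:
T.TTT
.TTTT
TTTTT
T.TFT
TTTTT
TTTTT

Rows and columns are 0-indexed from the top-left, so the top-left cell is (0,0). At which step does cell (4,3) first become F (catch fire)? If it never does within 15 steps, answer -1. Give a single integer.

Step 1: cell (4,3)='F' (+4 fires, +1 burnt)
  -> target ignites at step 1
Step 2: cell (4,3)='.' (+6 fires, +4 burnt)
Step 3: cell (4,3)='.' (+7 fires, +6 burnt)
Step 4: cell (4,3)='.' (+6 fires, +7 burnt)
Step 5: cell (4,3)='.' (+2 fires, +6 burnt)
Step 6: cell (4,3)='.' (+0 fires, +2 burnt)
  fire out at step 6

1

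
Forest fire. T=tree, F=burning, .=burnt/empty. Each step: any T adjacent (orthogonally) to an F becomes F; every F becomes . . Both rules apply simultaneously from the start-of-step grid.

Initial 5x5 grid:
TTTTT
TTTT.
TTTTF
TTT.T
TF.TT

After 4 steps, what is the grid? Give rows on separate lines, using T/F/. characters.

Step 1: 4 trees catch fire, 2 burn out
  TTTTT
  TTTT.
  TTTF.
  TFT.F
  F..TT
Step 2: 6 trees catch fire, 4 burn out
  TTTTT
  TTTF.
  TFF..
  F.F..
  ...TF
Step 3: 5 trees catch fire, 6 burn out
  TTTFT
  TFF..
  F....
  .....
  ...F.
Step 4: 4 trees catch fire, 5 burn out
  TFF.F
  F....
  .....
  .....
  .....

TFF.F
F....
.....
.....
.....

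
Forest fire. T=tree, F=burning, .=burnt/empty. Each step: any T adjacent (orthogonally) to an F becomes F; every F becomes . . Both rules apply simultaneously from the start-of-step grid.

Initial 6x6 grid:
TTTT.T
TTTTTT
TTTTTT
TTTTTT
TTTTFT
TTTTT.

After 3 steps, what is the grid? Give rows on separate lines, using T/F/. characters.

Step 1: 4 trees catch fire, 1 burn out
  TTTT.T
  TTTTTT
  TTTTTT
  TTTTFT
  TTTF.F
  TTTTF.
Step 2: 5 trees catch fire, 4 burn out
  TTTT.T
  TTTTTT
  TTTTFT
  TTTF.F
  TTF...
  TTTF..
Step 3: 6 trees catch fire, 5 burn out
  TTTT.T
  TTTTFT
  TTTF.F
  TTF...
  TF....
  TTF...

TTTT.T
TTTTFT
TTTF.F
TTF...
TF....
TTF...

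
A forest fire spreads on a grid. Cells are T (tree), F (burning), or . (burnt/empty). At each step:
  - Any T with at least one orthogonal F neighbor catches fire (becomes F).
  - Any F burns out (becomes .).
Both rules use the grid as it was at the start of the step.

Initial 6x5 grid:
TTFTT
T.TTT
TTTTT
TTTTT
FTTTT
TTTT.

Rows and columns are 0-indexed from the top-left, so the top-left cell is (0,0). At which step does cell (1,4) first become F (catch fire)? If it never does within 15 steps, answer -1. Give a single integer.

Step 1: cell (1,4)='T' (+6 fires, +2 burnt)
Step 2: cell (1,4)='T' (+8 fires, +6 burnt)
Step 3: cell (1,4)='F' (+7 fires, +8 burnt)
  -> target ignites at step 3
Step 4: cell (1,4)='.' (+4 fires, +7 burnt)
Step 5: cell (1,4)='.' (+1 fires, +4 burnt)
Step 6: cell (1,4)='.' (+0 fires, +1 burnt)
  fire out at step 6

3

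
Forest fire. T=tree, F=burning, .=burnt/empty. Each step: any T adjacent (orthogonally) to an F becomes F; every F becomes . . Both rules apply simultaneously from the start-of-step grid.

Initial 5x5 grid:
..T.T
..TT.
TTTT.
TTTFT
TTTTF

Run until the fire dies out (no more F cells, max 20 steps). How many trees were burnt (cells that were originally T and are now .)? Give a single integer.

Step 1: +4 fires, +2 burnt (F count now 4)
Step 2: +4 fires, +4 burnt (F count now 4)
Step 3: +4 fires, +4 burnt (F count now 4)
Step 4: +3 fires, +4 burnt (F count now 3)
Step 5: +0 fires, +3 burnt (F count now 0)
Fire out after step 5
Initially T: 16, now '.': 24
Total burnt (originally-T cells now '.'): 15

Answer: 15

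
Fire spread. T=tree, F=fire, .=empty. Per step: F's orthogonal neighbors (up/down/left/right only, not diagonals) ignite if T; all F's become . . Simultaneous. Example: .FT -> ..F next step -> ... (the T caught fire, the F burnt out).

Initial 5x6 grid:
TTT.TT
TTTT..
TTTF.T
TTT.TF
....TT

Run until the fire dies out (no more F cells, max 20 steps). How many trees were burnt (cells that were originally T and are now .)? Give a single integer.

Answer: 17

Derivation:
Step 1: +5 fires, +2 burnt (F count now 5)
Step 2: +4 fires, +5 burnt (F count now 4)
Step 3: +4 fires, +4 burnt (F count now 4)
Step 4: +3 fires, +4 burnt (F count now 3)
Step 5: +1 fires, +3 burnt (F count now 1)
Step 6: +0 fires, +1 burnt (F count now 0)
Fire out after step 6
Initially T: 19, now '.': 28
Total burnt (originally-T cells now '.'): 17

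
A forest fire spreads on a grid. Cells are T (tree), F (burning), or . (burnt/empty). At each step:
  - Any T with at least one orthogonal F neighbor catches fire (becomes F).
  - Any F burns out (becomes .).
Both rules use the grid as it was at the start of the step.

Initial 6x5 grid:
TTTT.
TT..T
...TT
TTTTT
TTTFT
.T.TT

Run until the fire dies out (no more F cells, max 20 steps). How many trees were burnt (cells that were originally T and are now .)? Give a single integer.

Step 1: +4 fires, +1 burnt (F count now 4)
Step 2: +5 fires, +4 burnt (F count now 5)
Step 3: +4 fires, +5 burnt (F count now 4)
Step 4: +2 fires, +4 burnt (F count now 2)
Step 5: +0 fires, +2 burnt (F count now 0)
Fire out after step 5
Initially T: 21, now '.': 24
Total burnt (originally-T cells now '.'): 15

Answer: 15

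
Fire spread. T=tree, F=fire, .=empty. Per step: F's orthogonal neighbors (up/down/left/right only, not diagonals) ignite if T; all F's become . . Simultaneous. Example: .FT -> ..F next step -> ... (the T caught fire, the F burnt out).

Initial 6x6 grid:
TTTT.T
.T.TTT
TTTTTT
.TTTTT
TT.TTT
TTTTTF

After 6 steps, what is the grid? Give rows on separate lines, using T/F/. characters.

Step 1: 2 trees catch fire, 1 burn out
  TTTT.T
  .T.TTT
  TTTTTT
  .TTTTT
  TT.TTF
  TTTTF.
Step 2: 3 trees catch fire, 2 burn out
  TTTT.T
  .T.TTT
  TTTTTT
  .TTTTF
  TT.TF.
  TTTF..
Step 3: 4 trees catch fire, 3 burn out
  TTTT.T
  .T.TTT
  TTTTTF
  .TTTF.
  TT.F..
  TTF...
Step 4: 4 trees catch fire, 4 burn out
  TTTT.T
  .T.TTF
  TTTTF.
  .TTF..
  TT....
  TF....
Step 5: 6 trees catch fire, 4 burn out
  TTTT.F
  .T.TF.
  TTTF..
  .TF...
  TF....
  F.....
Step 6: 4 trees catch fire, 6 burn out
  TTTT..
  .T.F..
  TTF...
  .F....
  F.....
  ......

TTTT..
.T.F..
TTF...
.F....
F.....
......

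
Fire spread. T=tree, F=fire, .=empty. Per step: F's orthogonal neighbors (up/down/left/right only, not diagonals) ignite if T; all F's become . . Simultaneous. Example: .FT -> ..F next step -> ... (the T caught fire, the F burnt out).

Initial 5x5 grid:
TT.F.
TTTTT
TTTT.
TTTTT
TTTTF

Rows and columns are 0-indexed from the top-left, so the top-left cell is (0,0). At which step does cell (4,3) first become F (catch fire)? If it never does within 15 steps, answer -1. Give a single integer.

Step 1: cell (4,3)='F' (+3 fires, +2 burnt)
  -> target ignites at step 1
Step 2: cell (4,3)='.' (+5 fires, +3 burnt)
Step 3: cell (4,3)='.' (+4 fires, +5 burnt)
Step 4: cell (4,3)='.' (+5 fires, +4 burnt)
Step 5: cell (4,3)='.' (+3 fires, +5 burnt)
Step 6: cell (4,3)='.' (+0 fires, +3 burnt)
  fire out at step 6

1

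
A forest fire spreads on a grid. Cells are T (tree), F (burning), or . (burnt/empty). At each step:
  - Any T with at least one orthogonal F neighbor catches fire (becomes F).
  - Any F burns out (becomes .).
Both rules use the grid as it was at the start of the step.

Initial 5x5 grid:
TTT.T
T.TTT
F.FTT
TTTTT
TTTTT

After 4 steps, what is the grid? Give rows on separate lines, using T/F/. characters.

Step 1: 5 trees catch fire, 2 burn out
  TTT.T
  F.FTT
  ...FT
  FTFTT
  TTTTT
Step 2: 8 trees catch fire, 5 burn out
  FTF.T
  ...FT
  ....F
  .F.FT
  FTFTT
Step 3: 5 trees catch fire, 8 burn out
  .F..T
  ....F
  .....
  ....F
  .F.FT
Step 4: 2 trees catch fire, 5 burn out
  ....F
  .....
  .....
  .....
  ....F

....F
.....
.....
.....
....F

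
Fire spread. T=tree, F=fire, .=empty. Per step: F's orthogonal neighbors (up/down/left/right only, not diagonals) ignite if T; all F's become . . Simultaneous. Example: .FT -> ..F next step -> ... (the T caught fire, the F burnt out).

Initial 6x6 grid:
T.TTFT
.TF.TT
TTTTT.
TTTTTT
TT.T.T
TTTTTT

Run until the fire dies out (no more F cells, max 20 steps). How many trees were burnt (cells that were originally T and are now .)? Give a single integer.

Answer: 27

Derivation:
Step 1: +6 fires, +2 burnt (F count now 6)
Step 2: +5 fires, +6 burnt (F count now 5)
Step 3: +4 fires, +5 burnt (F count now 4)
Step 4: +4 fires, +4 burnt (F count now 4)
Step 5: +4 fires, +4 burnt (F count now 4)
Step 6: +4 fires, +4 burnt (F count now 4)
Step 7: +0 fires, +4 burnt (F count now 0)
Fire out after step 7
Initially T: 28, now '.': 35
Total burnt (originally-T cells now '.'): 27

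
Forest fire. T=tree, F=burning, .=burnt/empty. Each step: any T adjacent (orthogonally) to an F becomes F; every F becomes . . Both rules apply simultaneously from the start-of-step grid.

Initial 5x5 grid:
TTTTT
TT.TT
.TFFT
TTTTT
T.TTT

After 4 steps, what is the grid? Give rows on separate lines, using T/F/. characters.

Step 1: 5 trees catch fire, 2 burn out
  TTTTT
  TT.FT
  .F..F
  TTFFT
  T.TTT
Step 2: 7 trees catch fire, 5 burn out
  TTTFT
  TF..F
  .....
  TF..F
  T.FFT
Step 3: 6 trees catch fire, 7 burn out
  TFF.F
  F....
  .....
  F....
  T...F
Step 4: 2 trees catch fire, 6 burn out
  F....
  .....
  .....
  .....
  F....

F....
.....
.....
.....
F....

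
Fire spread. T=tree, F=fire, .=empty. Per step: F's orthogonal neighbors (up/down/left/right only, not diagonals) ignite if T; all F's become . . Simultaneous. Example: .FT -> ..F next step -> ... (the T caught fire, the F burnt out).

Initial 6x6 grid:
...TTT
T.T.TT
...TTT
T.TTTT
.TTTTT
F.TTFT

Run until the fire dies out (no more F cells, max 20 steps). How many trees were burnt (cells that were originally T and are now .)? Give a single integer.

Answer: 20

Derivation:
Step 1: +3 fires, +2 burnt (F count now 3)
Step 2: +4 fires, +3 burnt (F count now 4)
Step 3: +4 fires, +4 burnt (F count now 4)
Step 4: +5 fires, +4 burnt (F count now 5)
Step 5: +2 fires, +5 burnt (F count now 2)
Step 6: +2 fires, +2 burnt (F count now 2)
Step 7: +0 fires, +2 burnt (F count now 0)
Fire out after step 7
Initially T: 23, now '.': 33
Total burnt (originally-T cells now '.'): 20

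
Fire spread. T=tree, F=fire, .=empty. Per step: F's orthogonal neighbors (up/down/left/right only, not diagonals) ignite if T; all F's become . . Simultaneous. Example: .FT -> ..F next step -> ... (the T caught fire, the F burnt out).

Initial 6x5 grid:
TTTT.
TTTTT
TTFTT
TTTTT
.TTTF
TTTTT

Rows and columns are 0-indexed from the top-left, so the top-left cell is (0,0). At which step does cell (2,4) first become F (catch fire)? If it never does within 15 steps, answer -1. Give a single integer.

Step 1: cell (2,4)='T' (+7 fires, +2 burnt)
Step 2: cell (2,4)='F' (+9 fires, +7 burnt)
  -> target ignites at step 2
Step 3: cell (2,4)='.' (+7 fires, +9 burnt)
Step 4: cell (2,4)='.' (+2 fires, +7 burnt)
Step 5: cell (2,4)='.' (+1 fires, +2 burnt)
Step 6: cell (2,4)='.' (+0 fires, +1 burnt)
  fire out at step 6

2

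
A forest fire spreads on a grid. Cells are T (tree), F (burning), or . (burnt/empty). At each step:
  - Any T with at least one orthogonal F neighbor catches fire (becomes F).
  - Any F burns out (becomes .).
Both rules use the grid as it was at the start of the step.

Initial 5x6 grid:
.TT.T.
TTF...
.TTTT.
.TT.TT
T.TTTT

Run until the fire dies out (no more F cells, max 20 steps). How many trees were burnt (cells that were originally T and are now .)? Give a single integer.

Answer: 16

Derivation:
Step 1: +3 fires, +1 burnt (F count now 3)
Step 2: +5 fires, +3 burnt (F count now 5)
Step 3: +3 fires, +5 burnt (F count now 3)
Step 4: +2 fires, +3 burnt (F count now 2)
Step 5: +2 fires, +2 burnt (F count now 2)
Step 6: +1 fires, +2 burnt (F count now 1)
Step 7: +0 fires, +1 burnt (F count now 0)
Fire out after step 7
Initially T: 18, now '.': 28
Total burnt (originally-T cells now '.'): 16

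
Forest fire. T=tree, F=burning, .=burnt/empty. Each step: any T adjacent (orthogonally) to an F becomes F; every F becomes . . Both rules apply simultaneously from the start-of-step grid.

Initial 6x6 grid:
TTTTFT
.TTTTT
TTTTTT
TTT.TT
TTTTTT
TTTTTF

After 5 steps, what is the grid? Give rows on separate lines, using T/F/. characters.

Step 1: 5 trees catch fire, 2 burn out
  TTTF.F
  .TTTFT
  TTTTTT
  TTT.TT
  TTTTTF
  TTTTF.
Step 2: 7 trees catch fire, 5 burn out
  TTF...
  .TTF.F
  TTTTFT
  TTT.TF
  TTTTF.
  TTTF..
Step 3: 7 trees catch fire, 7 burn out
  TF....
  .TF...
  TTTF.F
  TTT.F.
  TTTF..
  TTF...
Step 4: 5 trees catch fire, 7 burn out
  F.....
  .F....
  TTF...
  TTT...
  TTF...
  TF....
Step 5: 4 trees catch fire, 5 burn out
  ......
  ......
  TF....
  TTF...
  TF....
  F.....

......
......
TF....
TTF...
TF....
F.....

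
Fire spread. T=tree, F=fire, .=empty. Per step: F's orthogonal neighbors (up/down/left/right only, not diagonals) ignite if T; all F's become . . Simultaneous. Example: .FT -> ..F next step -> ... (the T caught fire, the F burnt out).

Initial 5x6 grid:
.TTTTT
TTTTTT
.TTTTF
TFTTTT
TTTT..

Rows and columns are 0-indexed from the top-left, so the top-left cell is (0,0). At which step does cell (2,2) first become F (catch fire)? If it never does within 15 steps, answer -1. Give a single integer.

Step 1: cell (2,2)='T' (+7 fires, +2 burnt)
Step 2: cell (2,2)='F' (+9 fires, +7 burnt)
  -> target ignites at step 2
Step 3: cell (2,2)='.' (+6 fires, +9 burnt)
Step 4: cell (2,2)='.' (+2 fires, +6 burnt)
Step 5: cell (2,2)='.' (+0 fires, +2 burnt)
  fire out at step 5

2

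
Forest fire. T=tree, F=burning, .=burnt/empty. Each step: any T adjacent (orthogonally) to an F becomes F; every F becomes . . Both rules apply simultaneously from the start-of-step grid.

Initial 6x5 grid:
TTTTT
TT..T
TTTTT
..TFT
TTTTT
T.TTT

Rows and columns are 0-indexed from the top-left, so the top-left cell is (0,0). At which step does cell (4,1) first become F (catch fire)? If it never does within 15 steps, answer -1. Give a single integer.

Step 1: cell (4,1)='T' (+4 fires, +1 burnt)
Step 2: cell (4,1)='T' (+5 fires, +4 burnt)
Step 3: cell (4,1)='F' (+5 fires, +5 burnt)
  -> target ignites at step 3
Step 4: cell (4,1)='.' (+4 fires, +5 burnt)
Step 5: cell (4,1)='.' (+4 fires, +4 burnt)
Step 6: cell (4,1)='.' (+2 fires, +4 burnt)
Step 7: cell (4,1)='.' (+0 fires, +2 burnt)
  fire out at step 7

3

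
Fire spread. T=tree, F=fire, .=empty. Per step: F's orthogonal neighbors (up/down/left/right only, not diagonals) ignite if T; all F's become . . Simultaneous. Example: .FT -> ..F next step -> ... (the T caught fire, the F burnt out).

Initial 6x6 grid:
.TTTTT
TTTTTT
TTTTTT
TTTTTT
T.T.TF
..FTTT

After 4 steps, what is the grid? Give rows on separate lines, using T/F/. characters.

Step 1: 5 trees catch fire, 2 burn out
  .TTTTT
  TTTTTT
  TTTTTT
  TTTTTF
  T.F.F.
  ...FTF
Step 2: 4 trees catch fire, 5 burn out
  .TTTTT
  TTTTTT
  TTTTTF
  TTFTF.
  T.....
  ....F.
Step 3: 5 trees catch fire, 4 burn out
  .TTTTT
  TTTTTF
  TTFTF.
  TF.F..
  T.....
  ......
Step 4: 6 trees catch fire, 5 burn out
  .TTTTF
  TTFTF.
  TF.F..
  F.....
  T.....
  ......

.TTTTF
TTFTF.
TF.F..
F.....
T.....
......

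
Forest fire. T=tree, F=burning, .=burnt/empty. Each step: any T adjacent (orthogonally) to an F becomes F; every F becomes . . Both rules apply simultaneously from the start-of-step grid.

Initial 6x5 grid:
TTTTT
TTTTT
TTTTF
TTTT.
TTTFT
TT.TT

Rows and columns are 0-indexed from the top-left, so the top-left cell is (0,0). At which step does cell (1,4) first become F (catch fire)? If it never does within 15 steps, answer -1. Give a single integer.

Step 1: cell (1,4)='F' (+6 fires, +2 burnt)
  -> target ignites at step 1
Step 2: cell (1,4)='.' (+6 fires, +6 burnt)
Step 3: cell (1,4)='.' (+6 fires, +6 burnt)
Step 4: cell (1,4)='.' (+5 fires, +6 burnt)
Step 5: cell (1,4)='.' (+2 fires, +5 burnt)
Step 6: cell (1,4)='.' (+1 fires, +2 burnt)
Step 7: cell (1,4)='.' (+0 fires, +1 burnt)
  fire out at step 7

1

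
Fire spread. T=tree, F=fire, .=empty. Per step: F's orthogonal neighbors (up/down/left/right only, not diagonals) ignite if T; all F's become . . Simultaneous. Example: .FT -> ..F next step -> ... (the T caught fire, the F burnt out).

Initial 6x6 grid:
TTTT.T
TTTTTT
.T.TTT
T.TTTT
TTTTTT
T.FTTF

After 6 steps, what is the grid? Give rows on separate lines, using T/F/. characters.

Step 1: 4 trees catch fire, 2 burn out
  TTTT.T
  TTTTTT
  .T.TTT
  T.TTTT
  TTFTTF
  T..FF.
Step 2: 5 trees catch fire, 4 burn out
  TTTT.T
  TTTTTT
  .T.TTT
  T.FTTF
  TF.FF.
  T.....
Step 3: 4 trees catch fire, 5 burn out
  TTTT.T
  TTTTTT
  .T.TTF
  T..FF.
  F.....
  T.....
Step 4: 5 trees catch fire, 4 burn out
  TTTT.T
  TTTTTF
  .T.FF.
  F.....
  ......
  F.....
Step 5: 3 trees catch fire, 5 burn out
  TTTT.F
  TTTFF.
  .T....
  ......
  ......
  ......
Step 6: 2 trees catch fire, 3 burn out
  TTTF..
  TTF...
  .T....
  ......
  ......
  ......

TTTF..
TTF...
.T....
......
......
......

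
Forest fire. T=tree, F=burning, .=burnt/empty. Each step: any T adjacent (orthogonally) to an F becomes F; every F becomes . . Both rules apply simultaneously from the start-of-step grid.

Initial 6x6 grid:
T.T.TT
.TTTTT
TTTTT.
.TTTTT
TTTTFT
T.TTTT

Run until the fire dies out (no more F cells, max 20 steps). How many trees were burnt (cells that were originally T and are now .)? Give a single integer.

Answer: 28

Derivation:
Step 1: +4 fires, +1 burnt (F count now 4)
Step 2: +6 fires, +4 burnt (F count now 6)
Step 3: +5 fires, +6 burnt (F count now 5)
Step 4: +6 fires, +5 burnt (F count now 6)
Step 5: +4 fires, +6 burnt (F count now 4)
Step 6: +3 fires, +4 burnt (F count now 3)
Step 7: +0 fires, +3 burnt (F count now 0)
Fire out after step 7
Initially T: 29, now '.': 35
Total burnt (originally-T cells now '.'): 28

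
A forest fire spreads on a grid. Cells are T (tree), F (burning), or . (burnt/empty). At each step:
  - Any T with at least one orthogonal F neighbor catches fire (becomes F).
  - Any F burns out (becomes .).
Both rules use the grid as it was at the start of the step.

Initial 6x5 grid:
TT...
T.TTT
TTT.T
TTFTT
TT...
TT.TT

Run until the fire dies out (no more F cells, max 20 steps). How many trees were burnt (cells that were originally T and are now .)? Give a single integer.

Answer: 18

Derivation:
Step 1: +3 fires, +1 burnt (F count now 3)
Step 2: +5 fires, +3 burnt (F count now 5)
Step 3: +5 fires, +5 burnt (F count now 5)
Step 4: +3 fires, +5 burnt (F count now 3)
Step 5: +1 fires, +3 burnt (F count now 1)
Step 6: +1 fires, +1 burnt (F count now 1)
Step 7: +0 fires, +1 burnt (F count now 0)
Fire out after step 7
Initially T: 20, now '.': 28
Total burnt (originally-T cells now '.'): 18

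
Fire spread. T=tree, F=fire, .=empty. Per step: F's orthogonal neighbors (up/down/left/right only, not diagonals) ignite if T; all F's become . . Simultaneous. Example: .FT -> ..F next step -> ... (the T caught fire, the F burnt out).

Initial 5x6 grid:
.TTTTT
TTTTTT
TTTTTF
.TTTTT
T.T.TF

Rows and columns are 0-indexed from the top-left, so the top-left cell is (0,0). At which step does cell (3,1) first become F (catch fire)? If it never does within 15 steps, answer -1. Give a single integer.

Step 1: cell (3,1)='T' (+4 fires, +2 burnt)
Step 2: cell (3,1)='T' (+4 fires, +4 burnt)
Step 3: cell (3,1)='T' (+4 fires, +4 burnt)
Step 4: cell (3,1)='T' (+4 fires, +4 burnt)
Step 5: cell (3,1)='F' (+5 fires, +4 burnt)
  -> target ignites at step 5
Step 6: cell (3,1)='.' (+2 fires, +5 burnt)
Step 7: cell (3,1)='.' (+0 fires, +2 burnt)
  fire out at step 7

5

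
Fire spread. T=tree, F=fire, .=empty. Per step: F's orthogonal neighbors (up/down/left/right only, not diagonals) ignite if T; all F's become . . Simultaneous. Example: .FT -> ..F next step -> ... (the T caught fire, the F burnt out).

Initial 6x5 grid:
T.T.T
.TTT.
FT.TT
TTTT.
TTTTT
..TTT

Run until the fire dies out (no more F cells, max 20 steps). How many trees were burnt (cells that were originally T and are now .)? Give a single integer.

Answer: 19

Derivation:
Step 1: +2 fires, +1 burnt (F count now 2)
Step 2: +3 fires, +2 burnt (F count now 3)
Step 3: +3 fires, +3 burnt (F count now 3)
Step 4: +4 fires, +3 burnt (F count now 4)
Step 5: +3 fires, +4 burnt (F count now 3)
Step 6: +3 fires, +3 burnt (F count now 3)
Step 7: +1 fires, +3 burnt (F count now 1)
Step 8: +0 fires, +1 burnt (F count now 0)
Fire out after step 8
Initially T: 21, now '.': 28
Total burnt (originally-T cells now '.'): 19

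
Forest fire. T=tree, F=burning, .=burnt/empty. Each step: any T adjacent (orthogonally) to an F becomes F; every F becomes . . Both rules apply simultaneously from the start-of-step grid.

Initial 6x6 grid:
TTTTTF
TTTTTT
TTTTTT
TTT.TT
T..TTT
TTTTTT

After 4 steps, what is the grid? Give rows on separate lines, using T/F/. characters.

Step 1: 2 trees catch fire, 1 burn out
  TTTTF.
  TTTTTF
  TTTTTT
  TTT.TT
  T..TTT
  TTTTTT
Step 2: 3 trees catch fire, 2 burn out
  TTTF..
  TTTTF.
  TTTTTF
  TTT.TT
  T..TTT
  TTTTTT
Step 3: 4 trees catch fire, 3 burn out
  TTF...
  TTTF..
  TTTTF.
  TTT.TF
  T..TTT
  TTTTTT
Step 4: 5 trees catch fire, 4 burn out
  TF....
  TTF...
  TTTF..
  TTT.F.
  T..TTF
  TTTTTT

TF....
TTF...
TTTF..
TTT.F.
T..TTF
TTTTTT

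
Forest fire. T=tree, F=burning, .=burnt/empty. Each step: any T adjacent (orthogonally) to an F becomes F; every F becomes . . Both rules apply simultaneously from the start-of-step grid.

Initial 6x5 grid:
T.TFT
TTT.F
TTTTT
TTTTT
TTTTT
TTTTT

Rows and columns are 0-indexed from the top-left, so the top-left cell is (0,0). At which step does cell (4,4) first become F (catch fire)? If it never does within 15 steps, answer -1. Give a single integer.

Step 1: cell (4,4)='T' (+3 fires, +2 burnt)
Step 2: cell (4,4)='T' (+3 fires, +3 burnt)
Step 3: cell (4,4)='F' (+4 fires, +3 burnt)
  -> target ignites at step 3
Step 4: cell (4,4)='.' (+5 fires, +4 burnt)
Step 5: cell (4,4)='.' (+5 fires, +5 burnt)
Step 6: cell (4,4)='.' (+3 fires, +5 burnt)
Step 7: cell (4,4)='.' (+2 fires, +3 burnt)
Step 8: cell (4,4)='.' (+1 fires, +2 burnt)
Step 9: cell (4,4)='.' (+0 fires, +1 burnt)
  fire out at step 9

3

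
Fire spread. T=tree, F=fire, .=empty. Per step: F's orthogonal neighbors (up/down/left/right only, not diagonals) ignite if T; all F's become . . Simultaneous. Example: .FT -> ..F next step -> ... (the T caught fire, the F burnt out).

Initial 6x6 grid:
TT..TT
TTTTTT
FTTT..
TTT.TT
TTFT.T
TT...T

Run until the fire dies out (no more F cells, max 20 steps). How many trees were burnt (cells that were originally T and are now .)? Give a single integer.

Step 1: +6 fires, +2 burnt (F count now 6)
Step 2: +6 fires, +6 burnt (F count now 6)
Step 3: +4 fires, +6 burnt (F count now 4)
Step 4: +1 fires, +4 burnt (F count now 1)
Step 5: +1 fires, +1 burnt (F count now 1)
Step 6: +2 fires, +1 burnt (F count now 2)
Step 7: +1 fires, +2 burnt (F count now 1)
Step 8: +0 fires, +1 burnt (F count now 0)
Fire out after step 8
Initially T: 25, now '.': 32
Total burnt (originally-T cells now '.'): 21

Answer: 21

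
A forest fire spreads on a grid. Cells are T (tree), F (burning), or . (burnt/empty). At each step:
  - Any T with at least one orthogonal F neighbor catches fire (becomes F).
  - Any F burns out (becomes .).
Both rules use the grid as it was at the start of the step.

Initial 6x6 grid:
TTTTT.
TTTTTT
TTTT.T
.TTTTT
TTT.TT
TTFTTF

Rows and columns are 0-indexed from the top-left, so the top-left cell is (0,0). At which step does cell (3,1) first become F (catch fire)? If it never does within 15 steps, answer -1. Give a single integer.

Step 1: cell (3,1)='T' (+5 fires, +2 burnt)
Step 2: cell (3,1)='T' (+5 fires, +5 burnt)
Step 3: cell (3,1)='F' (+6 fires, +5 burnt)
  -> target ignites at step 3
Step 4: cell (3,1)='.' (+4 fires, +6 burnt)
Step 5: cell (3,1)='.' (+5 fires, +4 burnt)
Step 6: cell (3,1)='.' (+4 fires, +5 burnt)
Step 7: cell (3,1)='.' (+1 fires, +4 burnt)
Step 8: cell (3,1)='.' (+0 fires, +1 burnt)
  fire out at step 8

3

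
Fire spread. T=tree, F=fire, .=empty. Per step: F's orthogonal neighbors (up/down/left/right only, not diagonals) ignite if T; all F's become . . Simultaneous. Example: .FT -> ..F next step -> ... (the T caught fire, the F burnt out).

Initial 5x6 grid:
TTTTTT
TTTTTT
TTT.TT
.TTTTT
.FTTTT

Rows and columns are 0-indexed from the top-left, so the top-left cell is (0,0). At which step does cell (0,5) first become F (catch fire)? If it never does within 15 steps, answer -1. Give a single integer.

Step 1: cell (0,5)='T' (+2 fires, +1 burnt)
Step 2: cell (0,5)='T' (+3 fires, +2 burnt)
Step 3: cell (0,5)='T' (+5 fires, +3 burnt)
Step 4: cell (0,5)='T' (+5 fires, +5 burnt)
Step 5: cell (0,5)='T' (+5 fires, +5 burnt)
Step 6: cell (0,5)='T' (+3 fires, +5 burnt)
Step 7: cell (0,5)='T' (+2 fires, +3 burnt)
Step 8: cell (0,5)='F' (+1 fires, +2 burnt)
  -> target ignites at step 8
Step 9: cell (0,5)='.' (+0 fires, +1 burnt)
  fire out at step 9

8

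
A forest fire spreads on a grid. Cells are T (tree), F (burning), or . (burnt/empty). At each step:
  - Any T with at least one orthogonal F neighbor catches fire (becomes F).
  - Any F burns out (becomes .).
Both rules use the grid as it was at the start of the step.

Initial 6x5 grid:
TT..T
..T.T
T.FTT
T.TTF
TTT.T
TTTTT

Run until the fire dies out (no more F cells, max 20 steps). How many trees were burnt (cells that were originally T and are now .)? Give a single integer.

Step 1: +6 fires, +2 burnt (F count now 6)
Step 2: +3 fires, +6 burnt (F count now 3)
Step 3: +4 fires, +3 burnt (F count now 4)
Step 4: +2 fires, +4 burnt (F count now 2)
Step 5: +2 fires, +2 burnt (F count now 2)
Step 6: +1 fires, +2 burnt (F count now 1)
Step 7: +0 fires, +1 burnt (F count now 0)
Fire out after step 7
Initially T: 20, now '.': 28
Total burnt (originally-T cells now '.'): 18

Answer: 18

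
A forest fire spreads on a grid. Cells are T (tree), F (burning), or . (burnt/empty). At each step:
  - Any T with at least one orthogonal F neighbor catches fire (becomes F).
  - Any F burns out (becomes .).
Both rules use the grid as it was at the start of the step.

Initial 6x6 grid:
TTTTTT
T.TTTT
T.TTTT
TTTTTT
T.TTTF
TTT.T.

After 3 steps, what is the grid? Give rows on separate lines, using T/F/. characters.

Step 1: 2 trees catch fire, 1 burn out
  TTTTTT
  T.TTTT
  T.TTTT
  TTTTTF
  T.TTF.
  TTT.T.
Step 2: 4 trees catch fire, 2 burn out
  TTTTTT
  T.TTTT
  T.TTTF
  TTTTF.
  T.TF..
  TTT.F.
Step 3: 4 trees catch fire, 4 burn out
  TTTTTT
  T.TTTF
  T.TTF.
  TTTF..
  T.F...
  TTT...

TTTTTT
T.TTTF
T.TTF.
TTTF..
T.F...
TTT...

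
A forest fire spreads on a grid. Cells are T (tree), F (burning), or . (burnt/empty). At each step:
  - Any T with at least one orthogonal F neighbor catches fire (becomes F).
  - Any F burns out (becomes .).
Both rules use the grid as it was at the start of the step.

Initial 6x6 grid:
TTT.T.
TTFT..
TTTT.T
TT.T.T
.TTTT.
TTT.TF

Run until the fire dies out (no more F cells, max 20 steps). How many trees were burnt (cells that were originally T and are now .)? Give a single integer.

Answer: 21

Derivation:
Step 1: +5 fires, +2 burnt (F count now 5)
Step 2: +5 fires, +5 burnt (F count now 5)
Step 3: +5 fires, +5 burnt (F count now 5)
Step 4: +3 fires, +5 burnt (F count now 3)
Step 5: +2 fires, +3 burnt (F count now 2)
Step 6: +1 fires, +2 burnt (F count now 1)
Step 7: +0 fires, +1 burnt (F count now 0)
Fire out after step 7
Initially T: 24, now '.': 33
Total burnt (originally-T cells now '.'): 21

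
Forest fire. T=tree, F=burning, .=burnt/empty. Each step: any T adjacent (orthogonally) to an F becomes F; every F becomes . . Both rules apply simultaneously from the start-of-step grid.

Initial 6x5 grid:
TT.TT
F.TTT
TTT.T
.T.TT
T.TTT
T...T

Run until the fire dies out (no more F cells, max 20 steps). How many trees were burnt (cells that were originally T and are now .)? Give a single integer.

Answer: 18

Derivation:
Step 1: +2 fires, +1 burnt (F count now 2)
Step 2: +2 fires, +2 burnt (F count now 2)
Step 3: +2 fires, +2 burnt (F count now 2)
Step 4: +1 fires, +2 burnt (F count now 1)
Step 5: +1 fires, +1 burnt (F count now 1)
Step 6: +2 fires, +1 burnt (F count now 2)
Step 7: +2 fires, +2 burnt (F count now 2)
Step 8: +1 fires, +2 burnt (F count now 1)
Step 9: +2 fires, +1 burnt (F count now 2)
Step 10: +2 fires, +2 burnt (F count now 2)
Step 11: +1 fires, +2 burnt (F count now 1)
Step 12: +0 fires, +1 burnt (F count now 0)
Fire out after step 12
Initially T: 20, now '.': 28
Total burnt (originally-T cells now '.'): 18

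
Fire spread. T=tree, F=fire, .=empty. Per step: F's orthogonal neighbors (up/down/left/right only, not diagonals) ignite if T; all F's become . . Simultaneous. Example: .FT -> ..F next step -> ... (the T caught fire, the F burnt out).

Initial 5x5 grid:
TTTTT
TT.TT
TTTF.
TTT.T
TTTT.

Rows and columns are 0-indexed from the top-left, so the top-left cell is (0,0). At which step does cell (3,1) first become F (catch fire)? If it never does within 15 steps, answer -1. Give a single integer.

Step 1: cell (3,1)='T' (+2 fires, +1 burnt)
Step 2: cell (3,1)='T' (+4 fires, +2 burnt)
Step 3: cell (3,1)='F' (+6 fires, +4 burnt)
  -> target ignites at step 3
Step 4: cell (3,1)='.' (+5 fires, +6 burnt)
Step 5: cell (3,1)='.' (+2 fires, +5 burnt)
Step 6: cell (3,1)='.' (+0 fires, +2 burnt)
  fire out at step 6

3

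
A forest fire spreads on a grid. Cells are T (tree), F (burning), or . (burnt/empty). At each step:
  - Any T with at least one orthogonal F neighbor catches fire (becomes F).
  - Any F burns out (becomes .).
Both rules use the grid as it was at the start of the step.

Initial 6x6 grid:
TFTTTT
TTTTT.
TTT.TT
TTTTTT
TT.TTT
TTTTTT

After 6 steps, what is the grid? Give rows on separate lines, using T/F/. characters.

Step 1: 3 trees catch fire, 1 burn out
  F.FTTT
  TFTTT.
  TTT.TT
  TTTTTT
  TT.TTT
  TTTTTT
Step 2: 4 trees catch fire, 3 burn out
  ...FTT
  F.FTT.
  TFT.TT
  TTTTTT
  TT.TTT
  TTTTTT
Step 3: 5 trees catch fire, 4 burn out
  ....FT
  ...FT.
  F.F.TT
  TFTTTT
  TT.TTT
  TTTTTT
Step 4: 5 trees catch fire, 5 burn out
  .....F
  ....F.
  ....TT
  F.FTTT
  TF.TTT
  TTTTTT
Step 5: 4 trees catch fire, 5 burn out
  ......
  ......
  ....FT
  ...FTT
  F..TTT
  TFTTTT
Step 6: 5 trees catch fire, 4 burn out
  ......
  ......
  .....F
  ....FT
  ...FTT
  F.FTTT

......
......
.....F
....FT
...FTT
F.FTTT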